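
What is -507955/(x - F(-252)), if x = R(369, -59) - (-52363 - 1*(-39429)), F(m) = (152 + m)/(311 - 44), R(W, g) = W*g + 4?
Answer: 135623985/2358311 ≈ 57.509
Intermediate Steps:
R(W, g) = 4 + W*g
F(m) = 152/267 + m/267 (F(m) = (152 + m)/267 = (152 + m)*(1/267) = 152/267 + m/267)
x = -8833 (x = (4 + 369*(-59)) - (-52363 - 1*(-39429)) = (4 - 21771) - (-52363 + 39429) = -21767 - 1*(-12934) = -21767 + 12934 = -8833)
-507955/(x - F(-252)) = -507955/(-8833 - (152/267 + (1/267)*(-252))) = -507955/(-8833 - (152/267 - 84/89)) = -507955/(-8833 - 1*(-100/267)) = -507955/(-8833 + 100/267) = -507955/(-2358311/267) = -507955*(-267/2358311) = 135623985/2358311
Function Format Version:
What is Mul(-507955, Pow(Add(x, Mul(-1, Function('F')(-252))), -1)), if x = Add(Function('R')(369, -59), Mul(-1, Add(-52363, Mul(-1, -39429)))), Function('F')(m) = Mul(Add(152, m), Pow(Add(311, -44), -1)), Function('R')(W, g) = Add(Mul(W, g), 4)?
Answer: Rational(135623985, 2358311) ≈ 57.509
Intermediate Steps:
Function('R')(W, g) = Add(4, Mul(W, g))
Function('F')(m) = Add(Rational(152, 267), Mul(Rational(1, 267), m)) (Function('F')(m) = Mul(Add(152, m), Pow(267, -1)) = Mul(Add(152, m), Rational(1, 267)) = Add(Rational(152, 267), Mul(Rational(1, 267), m)))
x = -8833 (x = Add(Add(4, Mul(369, -59)), Mul(-1, Add(-52363, Mul(-1, -39429)))) = Add(Add(4, -21771), Mul(-1, Add(-52363, 39429))) = Add(-21767, Mul(-1, -12934)) = Add(-21767, 12934) = -8833)
Mul(-507955, Pow(Add(x, Mul(-1, Function('F')(-252))), -1)) = Mul(-507955, Pow(Add(-8833, Mul(-1, Add(Rational(152, 267), Mul(Rational(1, 267), -252)))), -1)) = Mul(-507955, Pow(Add(-8833, Mul(-1, Add(Rational(152, 267), Rational(-84, 89)))), -1)) = Mul(-507955, Pow(Add(-8833, Mul(-1, Rational(-100, 267))), -1)) = Mul(-507955, Pow(Add(-8833, Rational(100, 267)), -1)) = Mul(-507955, Pow(Rational(-2358311, 267), -1)) = Mul(-507955, Rational(-267, 2358311)) = Rational(135623985, 2358311)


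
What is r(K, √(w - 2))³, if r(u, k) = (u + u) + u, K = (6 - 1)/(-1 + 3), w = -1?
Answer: 3375/8 ≈ 421.88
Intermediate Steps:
K = 5/2 ≈ 2.5000
r(u, k) = 3*u (r(u, k) = 2*u + u = 3*u)
r(K, √(w - 2))³ = (3*(5/2))³ = (15/2)³ = 3375/8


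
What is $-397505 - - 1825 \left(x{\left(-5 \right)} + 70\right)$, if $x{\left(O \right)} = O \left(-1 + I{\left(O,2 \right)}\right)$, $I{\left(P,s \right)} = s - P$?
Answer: $-324505$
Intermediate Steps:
$x{\left(O \right)} = O \left(1 - O\right)$ ($x{\left(O \right)} = O \left(-1 - \left(-2 + O\right)\right) = O \left(1 - O\right)$)
$-397505 - - 1825 \left(x{\left(-5 \right)} + 70\right) = -397505 - - 1825 \left(- 5 \left(1 - -5\right) + 70\right) = -397505 - - 1825 \left(- 5 \left(1 + 5\right) + 70\right) = -397505 - - 1825 \left(\left(-5\right) 6 + 70\right) = -397505 - - 1825 \left(-30 + 70\right) = -397505 - \left(-1825\right) 40 = -397505 - -73000 = -397505 + 73000 = -324505$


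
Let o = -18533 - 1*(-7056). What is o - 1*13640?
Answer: -25117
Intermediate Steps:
o = -11477 (o = -18533 + 7056 = -11477)
o - 1*13640 = -11477 - 1*13640 = -11477 - 13640 = -25117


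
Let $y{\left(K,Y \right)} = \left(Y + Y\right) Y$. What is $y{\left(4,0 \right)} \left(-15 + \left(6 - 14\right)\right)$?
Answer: $0$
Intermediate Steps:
$y{\left(K,Y \right)} = 2 Y^{2}$ ($y{\left(K,Y \right)} = 2 Y Y = 2 Y^{2}$)
$y{\left(4,0 \right)} \left(-15 + \left(6 - 14\right)\right) = 2 \cdot 0^{2} \left(-15 + \left(6 - 14\right)\right) = 2 \cdot 0 \left(-15 + \left(6 - 14\right)\right) = 0 \left(-15 - 8\right) = 0 \left(-23\right) = 0$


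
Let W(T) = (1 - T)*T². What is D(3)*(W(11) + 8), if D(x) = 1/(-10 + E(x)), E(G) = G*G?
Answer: 1202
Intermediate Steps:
E(G) = G²
D(x) = 1/(-10 + x²)
W(T) = T²*(1 - T)
D(3)*(W(11) + 8) = (11²*(1 - 1*11) + 8)/(-10 + 3²) = (121*(1 - 11) + 8)/(-10 + 9) = (121*(-10) + 8)/(-1) = -(-1210 + 8) = -1*(-1202) = 1202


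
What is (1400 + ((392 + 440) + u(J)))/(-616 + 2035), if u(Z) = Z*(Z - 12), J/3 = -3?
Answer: 807/473 ≈ 1.7061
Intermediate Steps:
J = -9 (J = 3*(-3) = -9)
u(Z) = Z*(-12 + Z)
(1400 + ((392 + 440) + u(J)))/(-616 + 2035) = (1400 + ((392 + 440) - 9*(-12 - 9)))/(-616 + 2035) = (1400 + (832 - 9*(-21)))/1419 = (1400 + (832 + 189))*(1/1419) = (1400 + 1021)*(1/1419) = 2421*(1/1419) = 807/473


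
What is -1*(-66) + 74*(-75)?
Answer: -5484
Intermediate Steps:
-1*(-66) + 74*(-75) = 66 - 5550 = -5484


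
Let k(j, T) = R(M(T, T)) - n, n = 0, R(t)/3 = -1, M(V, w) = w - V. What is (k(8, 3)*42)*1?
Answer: -126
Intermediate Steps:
R(t) = -3 (R(t) = 3*(-1) = -3)
k(j, T) = -3 (k(j, T) = -3 - 1*0 = -3 + 0 = -3)
(k(8, 3)*42)*1 = -3*42*1 = -126*1 = -126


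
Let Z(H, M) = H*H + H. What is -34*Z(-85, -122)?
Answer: -242760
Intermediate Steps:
Z(H, M) = H + H² (Z(H, M) = H² + H = H + H²)
-34*Z(-85, -122) = -(-2890)*(1 - 85) = -(-2890)*(-84) = -34*7140 = -242760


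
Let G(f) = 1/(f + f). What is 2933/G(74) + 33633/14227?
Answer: 6175746701/14227 ≈ 4.3409e+5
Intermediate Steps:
G(f) = 1/(2*f)
2933/G(74) + 33633/14227 = 2933/(((1/2)/74)) + 33633/14227 = 2933/(((1/2)*(1/74))) + 33633*(1/14227) = 2933/(1/148) + 33633/14227 = 2933*148 + 33633/14227 = 434084 + 33633/14227 = 6175746701/14227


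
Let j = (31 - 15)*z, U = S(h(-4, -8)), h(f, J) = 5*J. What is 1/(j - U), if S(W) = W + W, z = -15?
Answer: -1/160 ≈ -0.0062500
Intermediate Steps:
S(W) = 2*W
U = -80 (U = 2*(5*(-8)) = 2*(-40) = -80)
j = -240 (j = (31 - 15)*(-15) = 16*(-15) = -240)
1/(j - U) = 1/(-240 - 1*(-80)) = 1/(-240 + 80) = 1/(-160) = -1/160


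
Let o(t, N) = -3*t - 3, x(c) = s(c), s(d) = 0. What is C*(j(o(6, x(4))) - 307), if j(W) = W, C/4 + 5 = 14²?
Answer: -250592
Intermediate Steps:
x(c) = 0
C = 764 (C = -20 + 4*14² = -20 + 4*196 = -20 + 784 = 764)
o(t, N) = -3 - 3*t
C*(j(o(6, x(4))) - 307) = 764*((-3 - 3*6) - 307) = 764*((-3 - 18) - 307) = 764*(-21 - 307) = 764*(-328) = -250592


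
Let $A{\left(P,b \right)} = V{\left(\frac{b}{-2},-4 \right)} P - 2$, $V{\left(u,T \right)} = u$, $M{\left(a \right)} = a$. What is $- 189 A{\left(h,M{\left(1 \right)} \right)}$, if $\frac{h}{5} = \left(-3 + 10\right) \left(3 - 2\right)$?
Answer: $\frac{7371}{2} \approx 3685.5$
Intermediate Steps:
$h = 35$ ($h = 5 \left(-3 + 10\right) \left(3 - 2\right) = 5 \cdot 7 \left(3 + \left(-4 + 2\right)\right) = 5 \cdot 7 \left(3 - 2\right) = 5 \cdot 7 \cdot 1 = 5 \cdot 7 = 35$)
$A{\left(P,b \right)} = -2 - \frac{P b}{2}$ ($A{\left(P,b \right)} = \frac{b}{-2} P - 2 = b \left(- \frac{1}{2}\right) P - 2 = - \frac{b}{2} P - 2 = - \frac{P b}{2} - 2 = -2 - \frac{P b}{2}$)
$- 189 A{\left(h,M{\left(1 \right)} \right)} = - 189 \left(-2 - \frac{35}{2} \cdot 1\right) = - 189 \left(-2 - \frac{35}{2}\right) = \left(-189\right) \left(- \frac{39}{2}\right) = \frac{7371}{2}$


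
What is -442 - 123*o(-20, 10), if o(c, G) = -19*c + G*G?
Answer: -59482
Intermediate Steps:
o(c, G) = G² - 19*c (o(c, G) = -19*c + G² = G² - 19*c)
-442 - 123*o(-20, 10) = -442 - 123*(10² - 19*(-20)) = -442 - 123*(100 + 380) = -442 - 123*480 = -442 - 59040 = -59482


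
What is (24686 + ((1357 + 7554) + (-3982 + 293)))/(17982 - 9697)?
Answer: 29908/8285 ≈ 3.6099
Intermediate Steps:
(24686 + ((1357 + 7554) + (-3982 + 293)))/(17982 - 9697) = (24686 + (8911 - 3689))/8285 = (24686 + 5222)*(1/8285) = 29908*(1/8285) = 29908/8285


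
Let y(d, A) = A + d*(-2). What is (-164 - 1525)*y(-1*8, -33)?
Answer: 28713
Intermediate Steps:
y(d, A) = A - 2*d
(-164 - 1525)*y(-1*8, -33) = (-164 - 1525)*(-33 - (-2)*8) = -1689*(-33 - 2*(-8)) = -1689*(-33 + 16) = -1689*(-17) = 28713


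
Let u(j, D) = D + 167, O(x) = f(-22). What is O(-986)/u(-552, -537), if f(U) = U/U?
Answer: -1/370 ≈ -0.0027027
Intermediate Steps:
f(U) = 1
O(x) = 1
u(j, D) = 167 + D
O(-986)/u(-552, -537) = 1/(167 - 537) = 1/(-370) = 1*(-1/370) = -1/370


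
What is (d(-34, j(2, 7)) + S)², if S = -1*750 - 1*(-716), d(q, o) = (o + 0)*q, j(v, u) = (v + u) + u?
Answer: 334084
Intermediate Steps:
j(v, u) = v + 2*u (j(v, u) = (u + v) + u = v + 2*u)
d(q, o) = o*q
S = -34 (S = -750 + 716 = -34)
(d(-34, j(2, 7)) + S)² = ((2 + 2*7)*(-34) - 34)² = ((2 + 14)*(-34) - 34)² = (16*(-34) - 34)² = (-544 - 34)² = (-578)² = 334084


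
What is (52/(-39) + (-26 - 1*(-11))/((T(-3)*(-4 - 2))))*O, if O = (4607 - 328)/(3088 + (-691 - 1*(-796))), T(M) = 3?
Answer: -4279/6386 ≈ -0.67006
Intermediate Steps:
O = 4279/3193 (O = 4279/(3088 + (-691 + 796)) = 4279/(3088 + 105) = 4279/3193 ≈ 1.3401)
(52/(-39) + (-26 - 1*(-11))/((T(-3)*(-4 - 2))))*O = (52/(-39) + (-26 - 1*(-11))/((3*(-4 - 2))))*(4279/3193) = (52*(-1/39) + (-26 + 11)/((3*(-6))))*(4279/3193) = (-4/3 - 15/(-18))*(4279/3193) = (-4/3 - 15*(-1/18))*(4279/3193) = (-4/3 + ⅚)*(4279/3193) = -½*4279/3193 = -4279/6386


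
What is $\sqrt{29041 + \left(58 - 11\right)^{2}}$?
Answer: $125 \sqrt{2} \approx 176.78$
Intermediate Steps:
$\sqrt{29041 + \left(58 - 11\right)^{2}} = \sqrt{29041 + 47^{2}} = \sqrt{29041 + 2209} = \sqrt{31250} = 125 \sqrt{2}$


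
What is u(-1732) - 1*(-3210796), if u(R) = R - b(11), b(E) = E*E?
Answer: 3208943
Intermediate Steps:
b(E) = E**2
u(R) = -121 + R (u(R) = R - 1*11**2 = R - 1*121 = R - 121 = -121 + R)
u(-1732) - 1*(-3210796) = (-121 - 1732) - 1*(-3210796) = -1853 + 3210796 = 3208943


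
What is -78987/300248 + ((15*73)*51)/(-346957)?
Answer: -3397880163/8013318872 ≈ -0.42403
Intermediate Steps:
-78987/300248 + ((15*73)*51)/(-346957) = -78987*1/300248 + (1095*51)*(-1/346957) = -78987/300248 + 55845*(-1/346957) = -78987/300248 - 55845/346957 = -3397880163/8013318872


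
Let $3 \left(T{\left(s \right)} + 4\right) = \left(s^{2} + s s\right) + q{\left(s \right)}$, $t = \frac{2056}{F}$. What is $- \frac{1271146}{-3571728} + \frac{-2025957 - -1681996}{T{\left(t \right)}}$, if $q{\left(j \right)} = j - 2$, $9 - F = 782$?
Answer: $\frac{550564504649243627}{1339774817304} \approx 4.1094 \cdot 10^{5}$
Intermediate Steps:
$F = -773$ ($F = 9 - 782 = -773$)
$q{\left(j \right)} = -2 + j$
$t = - \frac{2056}{773}$ ($t = \frac{2056}{-773} = 2056 \left(- \frac{1}{773}\right) = - \frac{2056}{773} \approx -2.6598$)
$T{\left(s \right)} = - \frac{14}{3} + \frac{s}{3} + \frac{2 s^{2}}{3}$ ($T{\left(s \right)} = -4 + \frac{\left(s^{2} + s s\right) + \left(-2 + s\right)}{3} = -4 + \frac{\left(s^{2} + s^{2}\right) + \left(-2 + s\right)}{3} = -4 + \frac{2 s^{2} + \left(-2 + s\right)}{3} = -4 + \frac{-2 + s + 2 s^{2}}{3} = -4 + \left(- \frac{2}{3} + \frac{s}{3} + \frac{2 s^{2}}{3}\right) = - \frac{14}{3} + \frac{s}{3} + \frac{2 s^{2}}{3}$)
$- \frac{1271146}{-3571728} + \frac{-2025957 - -1681996}{T{\left(t \right)}} = - \frac{1271146}{-3571728} + \frac{-2025957 - -1681996}{- \frac{14}{3} + \frac{1}{3} \left(- \frac{2056}{773}\right) + \frac{2 \left(- \frac{2056}{773}\right)^{2}}{3}} = \left(-1271146\right) \left(- \frac{1}{3571728}\right) + \frac{-2025957 + 1681996}{- \frac{14}{3} - \frac{2056}{2319} + \frac{2}{3} \cdot \frac{4227136}{597529}} = \frac{635573}{1785864} - \frac{343961}{- \frac{14}{3} - \frac{2056}{2319} + \frac{8454272}{1792587}} = \frac{635573}{1785864} - \frac{343961}{- \frac{1500422}{1792587}} = \frac{635573}{1785864} - - \frac{616580017107}{1500422} = \frac{635573}{1785864} + \frac{616580017107}{1500422} = \frac{550564504649243627}{1339774817304}$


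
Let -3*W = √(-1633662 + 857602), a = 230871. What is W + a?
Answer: 230871 - 2*I*√194015/3 ≈ 2.3087e+5 - 293.65*I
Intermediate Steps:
W = -2*I*√194015/3 (W = -√(-1633662 + 857602)/3 = -2*I*√194015/3 ≈ -293.65*I)
W + a = -2*I*√194015/3 + 230871 = 230871 - 2*I*√194015/3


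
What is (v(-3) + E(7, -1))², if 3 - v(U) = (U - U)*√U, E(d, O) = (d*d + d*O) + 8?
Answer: 2809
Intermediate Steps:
E(d, O) = 8 + d² + O*d (E(d, O) = (d² + O*d) + 8 = 8 + d² + O*d)
v(U) = 3 (v(U) = 3 - (U - U)*√U = 3 - 0*√U = 3 - 1*0 = 3 + 0 = 3)
(v(-3) + E(7, -1))² = (3 + (8 + 7² - 1*7))² = (3 + (8 + 49 - 7))² = (3 + 50)² = 53² = 2809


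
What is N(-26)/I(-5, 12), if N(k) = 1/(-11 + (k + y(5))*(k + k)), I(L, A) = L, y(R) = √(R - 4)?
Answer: -1/6445 ≈ -0.00015516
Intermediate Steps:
y(R) = √(-4 + R)
N(k) = 1/(-11 + 2*k*(1 + k)) (N(k) = 1/(-11 + (k + √(-4 + 5))*(k + k)) = 1/(-11 + (k + √1)*(2*k)) = 1/(-11 + (k + 1)*(2*k)) = 1/(-11 + (1 + k)*(2*k)) = 1/(-11 + 2*k*(1 + k)))
N(-26)/I(-5, 12) = 1/((-11 + 2*(-26) + 2*(-26)²)*(-5)) = -⅕/(-11 - 52 + 2*676) = -⅕/(-11 - 52 + 1352) = -⅕/1289 = (1/1289)*(-⅕) = -1/6445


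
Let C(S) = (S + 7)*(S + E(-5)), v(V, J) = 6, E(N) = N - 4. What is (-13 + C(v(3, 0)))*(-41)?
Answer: 2132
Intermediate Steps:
E(N) = -4 + N
C(S) = (-9 + S)*(7 + S) (C(S) = (S + 7)*(S + (-4 - 5)) = (7 + S)*(S - 9) = (7 + S)*(-9 + S) = (-9 + S)*(7 + S))
(-13 + C(v(3, 0)))*(-41) = (-13 + (-63 + 6**2 - 2*6))*(-41) = (-13 + (-63 + 36 - 12))*(-41) = (-13 - 39)*(-41) = -52*(-41) = 2132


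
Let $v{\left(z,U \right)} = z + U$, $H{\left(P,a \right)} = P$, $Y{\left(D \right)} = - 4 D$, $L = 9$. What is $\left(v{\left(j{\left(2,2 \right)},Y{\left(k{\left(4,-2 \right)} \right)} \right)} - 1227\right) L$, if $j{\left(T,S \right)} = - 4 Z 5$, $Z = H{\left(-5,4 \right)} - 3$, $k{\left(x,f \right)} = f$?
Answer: $-9531$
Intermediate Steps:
$Z = -8$ ($Z = -5 - 3 = -8$)
$j{\left(T,S \right)} = 160$ ($j{\left(T,S \right)} = \left(-4\right) \left(-8\right) 5 = 32 \cdot 5 = 160$)
$v{\left(z,U \right)} = U + z$
$\left(v{\left(j{\left(2,2 \right)},Y{\left(k{\left(4,-2 \right)} \right)} \right)} - 1227\right) L = \left(\left(\left(-4\right) \left(-2\right) + 160\right) - 1227\right) 9 = \left(\left(8 + 160\right) - 1227\right) 9 = \left(168 - 1227\right) 9 = \left(-1059\right) 9 = -9531$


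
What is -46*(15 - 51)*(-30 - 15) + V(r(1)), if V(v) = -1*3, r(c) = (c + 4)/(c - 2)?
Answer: -74523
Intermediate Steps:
r(c) = (4 + c)/(-2 + c)
V(v) = -3
-46*(15 - 51)*(-30 - 15) + V(r(1)) = -46*(15 - 51)*(-30 - 15) - 3 = -(-1656)*(-45) - 3 = -46*1620 - 3 = -74520 - 3 = -74523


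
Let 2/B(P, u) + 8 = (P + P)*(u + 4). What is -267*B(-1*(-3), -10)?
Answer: 267/22 ≈ 12.136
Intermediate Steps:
B(P, u) = 2/(-8 + 2*P*(4 + u)) (B(P, u) = 2/(-8 + (P + P)*(u + 4)) = 2/(-8 + (2*P)*(4 + u)) = 2/(-8 + 2*P*(4 + u)))
-267*B(-1*(-3), -10) = -267/(-4 + 4*(-1*(-3)) - 1*(-3)*(-10)) = -267/(-4 + 4*3 + 3*(-10)) = -267/(-4 + 12 - 30) = -267/(-22) = -267*(-1/22) = 267/22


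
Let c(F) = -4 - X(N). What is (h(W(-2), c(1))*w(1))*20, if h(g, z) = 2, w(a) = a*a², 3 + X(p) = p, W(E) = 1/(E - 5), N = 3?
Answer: 40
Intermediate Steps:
W(E) = 1/(-5 + E)
X(p) = -3 + p
w(a) = a³
c(F) = -4 (c(F) = -4 - (-3 + 3) = -4 - 1*0 = -4 + 0 = -4)
(h(W(-2), c(1))*w(1))*20 = (2*1³)*20 = (2*1)*20 = 2*20 = 40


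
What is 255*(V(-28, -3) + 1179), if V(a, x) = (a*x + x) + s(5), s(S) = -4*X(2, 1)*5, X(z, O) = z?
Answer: 311100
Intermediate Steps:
s(S) = -40 (s(S) = -4*2*5 = -8*5 = -40)
V(a, x) = -40 + x + a*x (V(a, x) = (a*x + x) - 40 = (x + a*x) - 40 = -40 + x + a*x)
255*(V(-28, -3) + 1179) = 255*((-40 - 3 - 28*(-3)) + 1179) = 255*((-40 - 3 + 84) + 1179) = 255*(41 + 1179) = 255*1220 = 311100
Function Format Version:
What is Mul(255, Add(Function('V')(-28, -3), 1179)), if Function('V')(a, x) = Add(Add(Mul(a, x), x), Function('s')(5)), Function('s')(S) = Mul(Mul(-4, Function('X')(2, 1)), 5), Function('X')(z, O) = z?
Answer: 311100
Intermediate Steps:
Function('s')(S) = -40 (Function('s')(S) = Mul(Mul(-4, 2), 5) = Mul(-8, 5) = -40)
Function('V')(a, x) = Add(-40, x, Mul(a, x)) (Function('V')(a, x) = Add(Add(Mul(a, x), x), -40) = Add(Add(x, Mul(a, x)), -40) = Add(-40, x, Mul(a, x)))
Mul(255, Add(Function('V')(-28, -3), 1179)) = Mul(255, Add(Add(-40, -3, Mul(-28, -3)), 1179)) = Mul(255, Add(Add(-40, -3, 84), 1179)) = Mul(255, Add(41, 1179)) = Mul(255, 1220) = 311100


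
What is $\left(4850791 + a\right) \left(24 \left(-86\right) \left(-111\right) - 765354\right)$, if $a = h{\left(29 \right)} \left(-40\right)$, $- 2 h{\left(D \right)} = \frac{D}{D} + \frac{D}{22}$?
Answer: $-2601261536250$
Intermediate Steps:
$h{\left(D \right)} = - \frac{1}{2} - \frac{D}{44}$ ($h{\left(D \right)} = - \frac{\frac{D}{D} + \frac{D}{22}}{2} = - \frac{1 + D \frac{1}{22}}{2} = - \frac{1 + \frac{D}{22}}{2} = - \frac{1}{2} - \frac{D}{44}$)
$a = \frac{510}{11}$ ($a = \left(- \frac{1}{2} - \frac{29}{44}\right) \left(-40\right) = \left(- \frac{51}{44}\right) \left(-40\right) = \frac{510}{11} \approx 46.364$)
$\left(4850791 + a\right) \left(24 \left(-86\right) \left(-111\right) - 765354\right) = \left(4850791 + \frac{510}{11}\right) \left(24 \left(-86\right) \left(-111\right) - 765354\right) = \frac{53359211 \left(\left(-2064\right) \left(-111\right) - 765354\right)}{11} = \frac{53359211 \left(229104 - 765354\right)}{11} = \frac{53359211}{11} \left(-536250\right) = -2601261536250$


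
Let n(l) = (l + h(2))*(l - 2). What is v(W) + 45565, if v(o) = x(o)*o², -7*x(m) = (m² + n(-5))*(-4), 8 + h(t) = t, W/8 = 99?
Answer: 1574034019051/7 ≈ 2.2486e+11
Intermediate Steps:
W = 792 (W = 8*99 = 792)
h(t) = -8 + t
n(l) = (-6 + l)*(-2 + l) (n(l) = (l + (-8 + 2))*(l - 2) = (l - 6)*(-2 + l) = (-6 + l)*(-2 + l))
x(m) = 44 + 4*m²/7 (x(m) = -(m² + (12 + (-5)² - 8*(-5)))*(-4)/7 = -(m² + (12 + 25 + 40))*(-4)/7 = -(m² + 77)*(-4)/7 = -(77 + m²)*(-4)/7 = -(-308 - 4*m²)/7 = 44 + 4*m²/7)
v(o) = o²*(44 + 4*o²/7) (v(o) = (44 + 4*o²/7)*o² = o²*(44 + 4*o²/7))
v(W) + 45565 = (4/7)*792²*(77 + 792²) + 45565 = (4/7)*627264*(77 + 627264) + 45565 = (4/7)*627264*627341 + 45565 = 1574033700096/7 + 45565 = 1574034019051/7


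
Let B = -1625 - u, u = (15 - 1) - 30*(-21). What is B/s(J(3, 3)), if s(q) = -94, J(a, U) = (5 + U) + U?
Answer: 2269/94 ≈ 24.138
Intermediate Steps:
J(a, U) = 5 + 2*U
u = 644 (u = 14 + 630 = 644)
B = -2269 (B = -1625 - 1*644 = -1625 - 644 = -2269)
B/s(J(3, 3)) = -2269/(-94) = -2269*(-1/94) = 2269/94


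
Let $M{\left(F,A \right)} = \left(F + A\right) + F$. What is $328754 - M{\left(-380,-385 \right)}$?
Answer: $329899$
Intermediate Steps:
$M{\left(F,A \right)} = A + 2 F$ ($M{\left(F,A \right)} = \left(A + F\right) + F = A + 2 F$)
$328754 - M{\left(-380,-385 \right)} = 328754 - \left(-385 + 2 \left(-380\right)\right) = 328754 - \left(-385 - 760\right) = 328754 - -1145 = 328754 + 1145 = 329899$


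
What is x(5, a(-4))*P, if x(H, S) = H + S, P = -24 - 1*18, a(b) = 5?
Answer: -420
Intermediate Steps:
P = -42 (P = -24 - 18 = -42)
x(5, a(-4))*P = (5 + 5)*(-42) = 10*(-42) = -420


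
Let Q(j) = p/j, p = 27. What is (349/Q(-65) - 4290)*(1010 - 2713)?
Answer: 235891045/27 ≈ 8.7367e+6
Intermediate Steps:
Q(j) = 27/j
(349/Q(-65) - 4290)*(1010 - 2713) = (349/((27/(-65))) - 4290)*(1010 - 2713) = (349/((27*(-1/65))) - 4290)*(-1703) = (349/(-27/65) - 4290)*(-1703) = (349*(-65/27) - 4290)*(-1703) = (-22685/27 - 4290)*(-1703) = -138515/27*(-1703) = 235891045/27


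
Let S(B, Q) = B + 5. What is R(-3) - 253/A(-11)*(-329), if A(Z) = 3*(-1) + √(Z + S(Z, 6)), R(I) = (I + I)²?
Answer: (-83129*I + 36*√17)/(√17 + 3*I) ≈ -9568.3 - 13200.0*I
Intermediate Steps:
S(B, Q) = 5 + B
R(I) = 4*I² (R(I) = (2*I)² = 4*I²)
A(Z) = -3 + √(5 + 2*Z) (A(Z) = 3*(-1) + √(Z + (5 + Z)) = -3 + √(5 + 2*Z))
R(-3) - 253/A(-11)*(-329) = 4*(-3)² - 253/(-3 + √(5 + 2*(-11)))*(-329) = 4*9 - 253/(-3 + √(5 - 22))*(-329) = 36 - 253/(-3 + √(-17))*(-329) = 36 - 253/(-3 + I*√17)*(-329) = 36 + 83237/(-3 + I*√17)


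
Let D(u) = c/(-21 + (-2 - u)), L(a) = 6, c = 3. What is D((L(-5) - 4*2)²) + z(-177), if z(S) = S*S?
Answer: 281960/9 ≈ 31329.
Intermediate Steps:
z(S) = S²
D(u) = 3/(-23 - u) (D(u) = 3/(-21 + (-2 - u)) = 3/(-23 - u))
D((L(-5) - 4*2)²) + z(-177) = -3/(23 + (6 - 4*2)²) + (-177)² = -3/(23 + (6 - 8)²) + 31329 = -3/(23 + (-2)²) + 31329 = -3/(23 + 4) + 31329 = -3/27 + 31329 = -3*1/27 + 31329 = -⅑ + 31329 = 281960/9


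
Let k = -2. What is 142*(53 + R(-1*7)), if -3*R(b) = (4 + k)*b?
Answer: 24566/3 ≈ 8188.7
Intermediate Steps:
R(b) = -2*b/3 (R(b) = -(4 - 2)*b/3 = -2*b/3)
142*(53 + R(-1*7)) = 142*(53 - (-2)*7/3) = 142*(53 - 2/3*(-7)) = 142*(53 + 14/3) = 142*(173/3) = 24566/3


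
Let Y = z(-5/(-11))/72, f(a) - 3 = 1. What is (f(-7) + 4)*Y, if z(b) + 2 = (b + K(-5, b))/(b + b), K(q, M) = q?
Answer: -7/9 ≈ -0.77778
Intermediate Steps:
f(a) = 4 (f(a) = 3 + 1 = 4)
z(b) = -2 + (-5 + b)/(2*b) (z(b) = -2 + (b - 5)/(b + b) = -2 + (-5 + b)/((2*b)) = -2 + (-5 + b)*(1/(2*b)) = -2 + (-5 + b)/(2*b))
Y = -7/72 (Y = ((-5 - (-15)/(-11))/(2*((-5/(-11)))))/72 = ((-5 - (-15)*(-1)/11)/(2*((-5*(-1/11)))))*(1/72) = ((-5 - 3*5/11)/(2*(5/11)))*(1/72) = ((½)*(11/5)*(-5 - 15/11))*(1/72) = ((½)*(11/5)*(-70/11))*(1/72) = -7*1/72 = -7/72 ≈ -0.097222)
(f(-7) + 4)*Y = (4 + 4)*(-7/72) = 8*(-7/72) = -7/9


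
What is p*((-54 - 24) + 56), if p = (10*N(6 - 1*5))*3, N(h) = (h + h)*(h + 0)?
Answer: -1320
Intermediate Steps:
N(h) = 2*h² (N(h) = (2*h)*h = 2*h²)
p = 60 (p = (10*(2*(6 - 1*5)²))*3 = (10*(2*(6 - 5)²))*3 = (10*(2*1²))*3 = (10*(2*1))*3 = (10*2)*3 = 20*3 = 60)
p*((-54 - 24) + 56) = 60*((-54 - 24) + 56) = 60*(-78 + 56) = 60*(-22) = -1320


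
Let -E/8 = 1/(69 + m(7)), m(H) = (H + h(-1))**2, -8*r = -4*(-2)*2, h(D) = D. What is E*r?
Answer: 16/105 ≈ 0.15238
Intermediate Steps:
r = -2 (r = -(-4*(-2))*2/8 = -2 ≈ -2.0000)
m(H) = (-1 + H)**2 (m(H) = (H - 1)**2 = (-1 + H)**2)
E = -8/105 (E = -8/(69 + (-1 + 7)**2) = -8/(69 + 6**2) = -8/(69 + 36) = -8/105 ≈ -0.076190)
E*r = -8/105*(-2) = 16/105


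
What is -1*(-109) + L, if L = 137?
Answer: 246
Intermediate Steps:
-1*(-109) + L = -1*(-109) + 137 = 109 + 137 = 246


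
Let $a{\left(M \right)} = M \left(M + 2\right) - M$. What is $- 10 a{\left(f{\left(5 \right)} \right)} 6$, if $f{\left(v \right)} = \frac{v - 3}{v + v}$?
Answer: $- \frac{72}{5} \approx -14.4$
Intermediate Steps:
$f{\left(v \right)} = \frac{-3 + v}{2 v}$
$a{\left(M \right)} = - M + M \left(2 + M\right)$ ($a{\left(M \right)} = M \left(2 + M\right) - M = - M + M \left(2 + M\right)$)
$- 10 a{\left(f{\left(5 \right)} \right)} 6 = - 10 \frac{-3 + 5}{2 \cdot 5} \left(1 + \frac{-3 + 5}{2 \cdot 5}\right) 6 = - 10 \cdot \frac{1}{2} \cdot \frac{1}{5} \cdot 2 \left(1 + \frac{1}{2} \cdot \frac{1}{5} \cdot 2\right) 6 = - 10 \frac{1 + \frac{1}{5}}{5} \cdot 6 = - 10 \cdot \frac{1}{5} \cdot \frac{6}{5} \cdot 6 = \left(-10\right) \frac{6}{25} \cdot 6 = \left(- \frac{12}{5}\right) 6 = - \frac{72}{5}$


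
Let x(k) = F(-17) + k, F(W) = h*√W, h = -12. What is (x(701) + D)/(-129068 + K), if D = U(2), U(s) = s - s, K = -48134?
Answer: -701/177202 + 6*I*√17/88601 ≈ -0.0039559 + 0.00027921*I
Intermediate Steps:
F(W) = -12*√W
U(s) = 0
x(k) = k - 12*I*√17 (x(k) = -12*I*√17 + k = k - 12*I*√17)
D = 0
(x(701) + D)/(-129068 + K) = ((701 - 12*I*√17) + 0)/(-129068 - 48134) = (701 - 12*I*√17)/(-177202) = (701 - 12*I*√17)*(-1/177202) = -701/177202 + 6*I*√17/88601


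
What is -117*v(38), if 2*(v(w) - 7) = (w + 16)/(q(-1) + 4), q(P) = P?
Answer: -1872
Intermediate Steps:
v(w) = 29/3 + w/6 (v(w) = 7 + ((w + 16)/(-1 + 4))/2 = 7 + ((16 + w)/3)/2 = 7 + ((16 + w)*(1/3))/2 = 7 + (16/3 + w/3)/2 = 7 + (8/3 + w/6) = 29/3 + w/6)
-117*v(38) = -117*(29/3 + (1/6)*38) = -117*(29/3 + 19/3) = -117*16 = -1872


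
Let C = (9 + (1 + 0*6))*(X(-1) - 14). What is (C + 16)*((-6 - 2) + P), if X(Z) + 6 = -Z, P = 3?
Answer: 870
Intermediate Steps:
X(Z) = -6 - Z
C = -190 (C = (9 + (1 + 0*6))*((-6 - 1*(-1)) - 14) = (9 + (1 + 0))*((-6 + 1) - 14) = (9 + 1)*(-5 - 14) = 10*(-19) = -190)
(C + 16)*((-6 - 2) + P) = (-190 + 16)*((-6 - 2) + 3) = -174*(-8 + 3) = -174*(-5) = 870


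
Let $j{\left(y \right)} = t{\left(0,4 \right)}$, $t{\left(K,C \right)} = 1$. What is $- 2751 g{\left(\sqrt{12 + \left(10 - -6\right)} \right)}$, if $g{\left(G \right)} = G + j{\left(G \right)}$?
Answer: $-2751 - 5502 \sqrt{7} \approx -17308.0$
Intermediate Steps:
$j{\left(y \right)} = 1$
$g{\left(G \right)} = 1 + G$ ($g{\left(G \right)} = G + 1 = 1 + G$)
$- 2751 g{\left(\sqrt{12 + \left(10 - -6\right)} \right)} = - 2751 \left(1 + \sqrt{12 + \left(10 - -6\right)}\right) = - 2751 \left(1 + \sqrt{12 + \left(10 + 6\right)}\right) = - 2751 \left(1 + \sqrt{12 + 16}\right) = - 2751 \left(1 + \sqrt{28}\right) = - 2751 \left(1 + 2 \sqrt{7}\right) = -2751 - 5502 \sqrt{7}$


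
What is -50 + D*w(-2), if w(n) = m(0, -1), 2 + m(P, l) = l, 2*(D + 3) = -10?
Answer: -26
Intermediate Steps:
D = -8 (D = -3 + (1/2)*(-10) = -3 - 5 = -8)
m(P, l) = -2 + l
w(n) = -3 (w(n) = -2 - 1 = -3)
-50 + D*w(-2) = -50 - 8*(-3) = -50 + 24 = -26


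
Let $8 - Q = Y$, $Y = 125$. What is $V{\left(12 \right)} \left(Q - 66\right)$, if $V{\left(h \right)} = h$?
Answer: $-2196$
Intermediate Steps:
$Q = -117$ ($Q = 8 - 125 = -117$)
$V{\left(12 \right)} \left(Q - 66\right) = 12 \left(-117 - 66\right) = 12 \left(-183\right) = -2196$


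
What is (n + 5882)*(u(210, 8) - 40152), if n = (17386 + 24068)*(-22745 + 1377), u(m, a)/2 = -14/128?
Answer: 569058566559245/16 ≈ 3.5566e+13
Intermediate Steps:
u(m, a) = -7/32 (u(m, a) = 2*(-14/128) = 2*(-14*1/128) = 2*(-7/64) = -7/32)
n = -885789072 (n = 41454*(-21368) = -885789072)
(n + 5882)*(u(210, 8) - 40152) = (-885789072 + 5882)*(-7/32 - 40152) = -885783190*(-1284871/32) = 569058566559245/16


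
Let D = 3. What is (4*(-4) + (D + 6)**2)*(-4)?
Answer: -260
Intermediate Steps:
(4*(-4) + (D + 6)**2)*(-4) = (4*(-4) + (3 + 6)**2)*(-4) = (-16 + 9**2)*(-4) = (-16 + 81)*(-4) = 65*(-4) = -260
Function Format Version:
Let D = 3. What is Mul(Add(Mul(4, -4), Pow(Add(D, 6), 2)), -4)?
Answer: -260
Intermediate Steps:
Mul(Add(Mul(4, -4), Pow(Add(D, 6), 2)), -4) = Mul(Add(Mul(4, -4), Pow(Add(3, 6), 2)), -4) = Mul(Add(-16, Pow(9, 2)), -4) = Mul(Add(-16, 81), -4) = Mul(65, -4) = -260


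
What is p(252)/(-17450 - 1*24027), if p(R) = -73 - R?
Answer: 325/41477 ≈ 0.0078357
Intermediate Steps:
p(252)/(-17450 - 1*24027) = (-73 - 1*252)/(-17450 - 1*24027) = (-73 - 252)/(-17450 - 24027) = -325/(-41477) = -325*(-1/41477) = 325/41477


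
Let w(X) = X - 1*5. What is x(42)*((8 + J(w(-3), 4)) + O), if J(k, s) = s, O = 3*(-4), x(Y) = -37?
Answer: 0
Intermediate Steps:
O = -12
w(X) = -5 + X (w(X) = X - 5 = -5 + X)
x(42)*((8 + J(w(-3), 4)) + O) = -37*((8 + 4) - 12) = -37*(12 - 12) = -37*0 = 0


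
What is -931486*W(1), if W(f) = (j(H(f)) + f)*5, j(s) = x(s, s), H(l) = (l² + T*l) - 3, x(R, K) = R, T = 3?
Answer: -9314860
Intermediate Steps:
H(l) = -3 + l² + 3*l (H(l) = (l² + 3*l) - 3 = -3 + l² + 3*l)
j(s) = s
W(f) = -15 + 5*f² + 20*f (W(f) = ((-3 + f² + 3*f) + f)*5 = (-3 + f² + 4*f)*5 = -15 + 5*f² + 20*f)
-931486*W(1) = -931486*(-15 + 5*1² + 20*1) = -931486*(-15 + 5*1 + 20) = -931486*(-15 + 5 + 20) = -931486*10 = -9314860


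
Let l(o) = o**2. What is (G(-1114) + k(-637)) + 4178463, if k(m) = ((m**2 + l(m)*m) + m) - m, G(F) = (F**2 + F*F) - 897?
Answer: -251409526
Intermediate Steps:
G(F) = -897 + 2*F**2 (G(F) = (F**2 + F**2) - 897 = 2*F**2 - 897 = -897 + 2*F**2)
k(m) = m**2 + m**3 (k(m) = ((m**2 + m**2*m) + m) - m = ((m**2 + m**3) + m) - m = (m + m**2 + m**3) - m = m**2 + m**3)
(G(-1114) + k(-637)) + 4178463 = ((-897 + 2*(-1114)**2) + (-637)**2*(1 - 637)) + 4178463 = ((-897 + 2*1240996) + 405769*(-636)) + 4178463 = ((-897 + 2481992) - 258069084) + 4178463 = (2481095 - 258069084) + 4178463 = -255587989 + 4178463 = -251409526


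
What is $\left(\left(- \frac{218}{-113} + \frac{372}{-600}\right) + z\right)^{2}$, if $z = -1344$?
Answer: $\frac{57550475957209}{31922500} \approx 1.8028 \cdot 10^{6}$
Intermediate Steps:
$\left(\left(- \frac{218}{-113} + \frac{372}{-600}\right) + z\right)^{2} = \left(\left(- \frac{218}{-113} + \frac{372}{-600}\right) - 1344\right)^{2} = \left(\left(\left(-218\right) \left(- \frac{1}{113}\right) + 372 \left(- \frac{1}{600}\right)\right) - 1344\right)^{2} = \left(\left(\frac{218}{113} - \frac{31}{50}\right) - 1344\right)^{2} = \left(\frac{7397}{5650} - 1344\right)^{2} = \left(- \frac{7586203}{5650}\right)^{2} = \frac{57550475957209}{31922500}$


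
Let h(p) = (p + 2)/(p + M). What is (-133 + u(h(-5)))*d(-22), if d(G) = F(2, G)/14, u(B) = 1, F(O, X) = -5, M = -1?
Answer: 330/7 ≈ 47.143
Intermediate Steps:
h(p) = (2 + p)/(-1 + p) (h(p) = (p + 2)/(p - 1) = (2 + p)/(-1 + p))
d(G) = -5/14
(-133 + u(h(-5)))*d(-22) = (-133 + 1)*(-5/14) = -132*(-5/14) = 330/7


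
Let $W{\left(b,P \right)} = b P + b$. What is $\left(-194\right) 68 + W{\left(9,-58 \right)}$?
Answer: $-13705$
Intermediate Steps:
$W{\left(b,P \right)} = b + P b$ ($W{\left(b,P \right)} = P b + b = b + P b$)
$\left(-194\right) 68 + W{\left(9,-58 \right)} = \left(-194\right) 68 + 9 \left(1 - 58\right) = -13192 + 9 \left(-57\right) = -13192 - 513 = -13705$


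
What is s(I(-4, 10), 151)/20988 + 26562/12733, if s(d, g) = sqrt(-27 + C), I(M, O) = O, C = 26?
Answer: 26562/12733 + I/20988 ≈ 2.0861 + 4.7646e-5*I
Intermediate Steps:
s(d, g) = I (s(d, g) = sqrt(-27 + 26) = sqrt(-1) = I)
s(I(-4, 10), 151)/20988 + 26562/12733 = I/20988 + 26562/12733 = 26562/12733 + I/20988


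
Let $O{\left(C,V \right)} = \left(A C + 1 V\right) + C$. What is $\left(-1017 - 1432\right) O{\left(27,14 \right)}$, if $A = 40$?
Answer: $-2745329$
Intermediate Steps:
$O{\left(C,V \right)} = V + 41 C$ ($O{\left(C,V \right)} = \left(40 C + 1 V\right) + C = \left(40 C + V\right) + C = \left(V + 40 C\right) + C = V + 41 C$)
$\left(-1017 - 1432\right) O{\left(27,14 \right)} = \left(-1017 - 1432\right) \left(14 + 41 \cdot 27\right) = - 2449 \left(14 + 1107\right) = \left(-2449\right) 1121 = -2745329$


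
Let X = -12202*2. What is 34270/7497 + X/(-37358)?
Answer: 731607724/140036463 ≈ 5.2244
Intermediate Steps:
X = -24404
34270/7497 + X/(-37358) = 34270/7497 - 24404/(-37358) = 34270*(1/7497) - 24404*(-1/37358) = 34270/7497 + 12202/18679 = 731607724/140036463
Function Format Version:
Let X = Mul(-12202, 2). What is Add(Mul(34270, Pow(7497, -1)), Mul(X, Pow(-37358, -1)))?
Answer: Rational(731607724, 140036463) ≈ 5.2244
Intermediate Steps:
X = -24404
Add(Mul(34270, Pow(7497, -1)), Mul(X, Pow(-37358, -1))) = Add(Mul(34270, Pow(7497, -1)), Mul(-24404, Pow(-37358, -1))) = Add(Mul(34270, Rational(1, 7497)), Mul(-24404, Rational(-1, 37358))) = Add(Rational(34270, 7497), Rational(12202, 18679)) = Rational(731607724, 140036463)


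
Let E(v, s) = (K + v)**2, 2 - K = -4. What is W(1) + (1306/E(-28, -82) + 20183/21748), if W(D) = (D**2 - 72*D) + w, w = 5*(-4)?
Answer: -229924363/2631508 ≈ -87.374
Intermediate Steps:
K = 6 (K = 2 - 1*(-4) = 2 + 4 = 6)
w = -20
E(v, s) = (6 + v)**2
W(D) = -20 + D**2 - 72*D (W(D) = (D**2 - 72*D) - 20 = -20 + D**2 - 72*D)
W(1) + (1306/E(-28, -82) + 20183/21748) = (-20 + 1**2 - 72*1) + (1306/((6 - 28)**2) + 20183/21748) = (-20 + 1 - 72) + (1306/((-22)**2) + 20183*(1/21748)) = -91 + (1306/484 + 20183/21748) = -91 + (1306*(1/484) + 20183/21748) = -91 + (653/242 + 20183/21748) = -91 + 9542865/2631508 = -229924363/2631508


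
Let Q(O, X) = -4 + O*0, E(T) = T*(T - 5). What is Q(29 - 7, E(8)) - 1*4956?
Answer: -4960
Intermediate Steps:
E(T) = T*(-5 + T)
Q(O, X) = -4 (Q(O, X) = -4 + 0 = -4)
Q(29 - 7, E(8)) - 1*4956 = -4 - 1*4956 = -4 - 4956 = -4960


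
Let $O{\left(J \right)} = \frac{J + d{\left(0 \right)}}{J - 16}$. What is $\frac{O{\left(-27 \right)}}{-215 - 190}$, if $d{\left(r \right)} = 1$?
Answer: $- \frac{26}{17415} \approx -0.001493$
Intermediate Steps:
$O{\left(J \right)} = \frac{1 + J}{-16 + J}$ ($O{\left(J \right)} = \frac{J + 1}{J - 16} = \frac{1 + J}{J - 16} = \frac{1 + J}{-16 + J}$)
$\frac{O{\left(-27 \right)}}{-215 - 190} = \frac{\frac{1}{-16 - 27} \left(1 - 27\right)}{-215 - 190} = \frac{\frac{1}{-43} \left(-26\right)}{-405} = - \frac{\left(- \frac{1}{43}\right) \left(-26\right)}{405} = \left(- \frac{1}{405}\right) \frac{26}{43} = - \frac{26}{17415}$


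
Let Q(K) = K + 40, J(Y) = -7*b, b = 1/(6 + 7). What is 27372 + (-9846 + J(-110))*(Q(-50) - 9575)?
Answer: 1227283761/13 ≈ 9.4406e+7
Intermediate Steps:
b = 1/13 ≈ 0.076923
J(Y) = -7/13 (J(Y) = -7*1/13 = -7/13)
Q(K) = 40 + K
27372 + (-9846 + J(-110))*(Q(-50) - 9575) = 27372 + (-9846 - 7/13)*((40 - 50) - 9575) = 27372 - 128005*(-10 - 9575)/13 = 27372 - 128005/13*(-9585) = 27372 + 1226927925/13 = 1227283761/13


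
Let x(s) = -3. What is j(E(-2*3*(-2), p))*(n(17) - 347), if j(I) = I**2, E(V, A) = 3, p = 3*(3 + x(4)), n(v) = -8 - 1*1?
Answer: -3204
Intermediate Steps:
n(v) = -9 (n(v) = -8 - 1 = -9)
p = 0 (p = 3*(3 - 3) = 3*0 = 0)
j(E(-2*3*(-2), p))*(n(17) - 347) = 3**2*(-9 - 347) = 9*(-356) = -3204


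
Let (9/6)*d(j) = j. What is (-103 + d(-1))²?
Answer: 96721/9 ≈ 10747.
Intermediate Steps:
d(j) = 2*j/3
(-103 + d(-1))² = (-103 + (⅔)*(-1))² = (-103 - ⅔)² = (-311/3)² = 96721/9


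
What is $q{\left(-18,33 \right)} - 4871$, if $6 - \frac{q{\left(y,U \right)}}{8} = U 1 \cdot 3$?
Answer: $-5615$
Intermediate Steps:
$q{\left(y,U \right)} = 48 - 24 U$ ($q{\left(y,U \right)} = 48 - 8 U 1 \cdot 3 = 48 - 8 U 3 = 48 - 8 \cdot 3 U = 48 - 24 U$)
$q{\left(-18,33 \right)} - 4871 = \left(48 - 792\right) - 4871 = -744 - 4871 = -5615$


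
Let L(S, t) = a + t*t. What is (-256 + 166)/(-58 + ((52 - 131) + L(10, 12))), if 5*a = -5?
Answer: -15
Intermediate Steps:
a = -1 (a = (⅕)*(-5) = -1)
L(S, t) = -1 + t² (L(S, t) = -1 + t*t = -1 + t²)
(-256 + 166)/(-58 + ((52 - 131) + L(10, 12))) = (-256 + 166)/(-58 + ((52 - 131) + (-1 + 12²))) = -90/(-58 + (-79 + (-1 + 144))) = -90/(-58 + (-79 + 143)) = -90/(-58 + 64) = -90/6 = -90*⅙ = -15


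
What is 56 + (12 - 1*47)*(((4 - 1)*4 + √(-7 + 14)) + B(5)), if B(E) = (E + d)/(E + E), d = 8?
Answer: -819/2 - 35*√7 ≈ -502.10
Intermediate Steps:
B(E) = (8 + E)/(2*E) (B(E) = (E + 8)/(E + E) = (8 + E)/((2*E)) = (8 + E)*(1/(2*E)) = (8 + E)/(2*E))
56 + (12 - 1*47)*(((4 - 1)*4 + √(-7 + 14)) + B(5)) = 56 + (12 - 1*47)*(((4 - 1)*4 + √(-7 + 14)) + (½)*(8 + 5)/5) = 56 + (12 - 47)*((3*4 + √7) + (½)*(⅕)*13) = 56 - 35*((12 + √7) + 13/10) = 56 - 35*(133/10 + √7) = 56 + (-931/2 - 35*√7) = -819/2 - 35*√7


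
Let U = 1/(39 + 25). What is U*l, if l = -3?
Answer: -3/64 ≈ -0.046875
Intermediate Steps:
U = 1/64 ≈ 0.015625
U*l = (1/64)*(-3) = -3/64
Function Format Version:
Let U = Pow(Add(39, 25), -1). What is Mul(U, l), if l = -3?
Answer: Rational(-3, 64) ≈ -0.046875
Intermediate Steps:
U = Rational(1, 64) (U = Pow(64, -1) = Rational(1, 64) ≈ 0.015625)
Mul(U, l) = Mul(Rational(1, 64), -3) = Rational(-3, 64)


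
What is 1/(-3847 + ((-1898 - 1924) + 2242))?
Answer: -1/5427 ≈ -0.00018426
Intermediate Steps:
1/(-3847 + ((-1898 - 1924) + 2242)) = 1/(-3847 + (-3822 + 2242)) = 1/(-3847 - 1580) = 1/(-5427) = -1/5427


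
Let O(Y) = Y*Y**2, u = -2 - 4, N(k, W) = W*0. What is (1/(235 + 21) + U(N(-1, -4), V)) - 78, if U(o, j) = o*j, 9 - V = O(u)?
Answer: -19967/256 ≈ -77.996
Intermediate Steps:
N(k, W) = 0
u = -6
O(Y) = Y**3
V = 225 (V = 9 - 1*(-6)**3 = 9 - 1*(-216) = 9 + 216 = 225)
U(o, j) = j*o
(1/(235 + 21) + U(N(-1, -4), V)) - 78 = (1/(235 + 21) + 225*0) - 78 = (1/256 + 0) - 78 = 1/256 - 78 = -19967/256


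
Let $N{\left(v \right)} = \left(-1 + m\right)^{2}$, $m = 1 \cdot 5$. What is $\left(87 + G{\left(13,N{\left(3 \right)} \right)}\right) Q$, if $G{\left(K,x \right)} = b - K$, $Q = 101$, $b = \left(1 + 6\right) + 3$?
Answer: $8484$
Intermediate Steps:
$b = 10$ ($b = 7 + 3 = 10$)
$m = 5$
$N{\left(v \right)} = 16$ ($N{\left(v \right)} = \left(-1 + 5\right)^{2} = 4^{2} = 16$)
$G{\left(K,x \right)} = 10 - K$
$\left(87 + G{\left(13,N{\left(3 \right)} \right)}\right) Q = \left(87 + \left(10 - 13\right)\right) 101 = \left(87 - 3\right) 101 = 84 \cdot 101 = 8484$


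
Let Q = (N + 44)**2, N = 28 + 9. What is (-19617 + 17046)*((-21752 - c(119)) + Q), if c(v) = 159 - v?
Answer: 39158901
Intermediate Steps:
N = 37
Q = 6561 (Q = (37 + 44)**2 = 81**2 = 6561)
(-19617 + 17046)*((-21752 - c(119)) + Q) = (-19617 + 17046)*((-21752 - (159 - 1*119)) + 6561) = -2571*((-21752 - (159 - 119)) + 6561) = -2571*((-21752 - 1*40) + 6561) = -2571*((-21752 - 40) + 6561) = -2571*(-21792 + 6561) = -2571*(-15231) = 39158901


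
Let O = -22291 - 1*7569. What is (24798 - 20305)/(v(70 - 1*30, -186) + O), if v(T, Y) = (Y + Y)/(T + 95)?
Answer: -202185/1343824 ≈ -0.15045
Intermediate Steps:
O = -29860 (O = -22291 - 7569 = -29860)
v(T, Y) = 2*Y/(95 + T) (v(T, Y) = (2*Y)/(95 + T) = 2*Y/(95 + T))
(24798 - 20305)/(v(70 - 1*30, -186) + O) = (24798 - 20305)/(2*(-186)/(95 + (70 - 1*30)) - 29860) = 4493/(2*(-186)/(95 + (70 - 30)) - 29860) = 4493/(2*(-186)/(95 + 40) - 29860) = 4493/(2*(-186)/135 - 29860) = 4493/(2*(-186)*(1/135) - 29860) = 4493/(-124/45 - 29860) = 4493/(-1343824/45) = 4493*(-45/1343824) = -202185/1343824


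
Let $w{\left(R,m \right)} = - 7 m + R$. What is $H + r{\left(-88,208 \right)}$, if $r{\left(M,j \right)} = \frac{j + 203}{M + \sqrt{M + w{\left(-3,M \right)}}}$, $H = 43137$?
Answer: $\frac{311369835}{7219} - \frac{2055 \sqrt{21}}{7219} \approx 43131.0$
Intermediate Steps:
$w{\left(R,m \right)} = R - 7 m$
$r{\left(M,j \right)} = \frac{203 + j}{M + \sqrt{-3 - 6 M}}$ ($r{\left(M,j \right)} = \frac{j + 203}{M + \sqrt{M - \left(3 + 7 M\right)}} = \frac{203 + j}{M + \sqrt{-3 - 6 M}}$)
$H + r{\left(-88,208 \right)} = 43137 + \frac{203 + 208}{-88 + \sqrt{3} \sqrt{-1 - -176}} = 43137 + \frac{1}{-88 + \sqrt{3} \sqrt{-1 + 176}} \cdot 411 = 43137 + \frac{1}{-88 + \sqrt{3} \sqrt{175}} \cdot 411 = 43137 + \frac{1}{-88 + \sqrt{3} \cdot 5 \sqrt{7}} \cdot 411 = 43137 + \frac{1}{-88 + 5 \sqrt{21}} \cdot 411 = 43137 + \frac{411}{-88 + 5 \sqrt{21}}$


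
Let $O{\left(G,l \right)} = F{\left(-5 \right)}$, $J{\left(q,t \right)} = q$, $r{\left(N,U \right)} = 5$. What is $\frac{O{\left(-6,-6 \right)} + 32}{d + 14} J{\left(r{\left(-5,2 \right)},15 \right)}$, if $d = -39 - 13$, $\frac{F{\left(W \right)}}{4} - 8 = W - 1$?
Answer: $- \frac{100}{19} \approx -5.2632$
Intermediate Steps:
$F{\left(W \right)} = 28 + 4 W$ ($F{\left(W \right)} = 32 + 4 \left(W - 1\right) = 32 + 4 \left(-1 + W\right) = 32 + \left(-4 + 4 W\right) = 28 + 4 W$)
$O{\left(G,l \right)} = 8$ ($O{\left(G,l \right)} = 28 + 4 \left(-5\right) = 28 - 20 = 8$)
$d = -52$
$\frac{O{\left(-6,-6 \right)} + 32}{d + 14} J{\left(r{\left(-5,2 \right)},15 \right)} = \frac{8 + 32}{-52 + 14} \cdot 5 = \frac{40}{-38} \cdot 5 = 40 \left(- \frac{1}{38}\right) 5 = \left(- \frac{20}{19}\right) 5 = - \frac{100}{19}$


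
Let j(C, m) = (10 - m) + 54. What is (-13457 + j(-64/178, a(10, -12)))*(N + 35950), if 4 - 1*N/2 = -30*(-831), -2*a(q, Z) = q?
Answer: 186119976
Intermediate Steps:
a(q, Z) = -q/2
j(C, m) = 64 - m
N = -49852 (N = 8 - (-60)*(-831) = 8 - 2*24930 = 8 - 49860 = -49852)
(-13457 + j(-64/178, a(10, -12)))*(N + 35950) = (-13457 + (64 - (-1)*10/2))*(-49852 + 35950) = (-13457 + (64 - 1*(-5)))*(-13902) = (-13457 + (64 + 5))*(-13902) = (-13457 + 69)*(-13902) = -13388*(-13902) = 186119976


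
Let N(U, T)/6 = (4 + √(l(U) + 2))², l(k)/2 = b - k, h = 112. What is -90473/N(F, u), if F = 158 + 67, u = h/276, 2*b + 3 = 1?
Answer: 90473*I/(12*(60*√2 + 217*I)) ≈ 30.136 + 11.784*I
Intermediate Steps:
b = -1 (b = -3/2 + (½)*1 = -3/2 + ½ = -1)
l(k) = -2 - 2*k (l(k) = 2*(-1 - k) = -2 - 2*k)
u = 28/69 (u = 112/276 = 112*(1/276) = 28/69 ≈ 0.40580)
F = 225
N(U, T) = 6*(4 + √2*√(-U))² (N(U, T) = 6*(4 + √((-2 - 2*U) + 2))² = 6*(4 + √(-2*U))² = 6*(4 + √2*√(-U))²)
-90473/N(F, u) = -90473*1/(6*(4 + √2*√(-1*225))²) = -90473*1/(6*(4 + √2*√(-225))²) = -90473*1/(6*(4 + √2*(15*I))²) = -90473*1/(6*(4 + 15*I*√2)²) = -90473/(6*(4 + 15*I*√2)²)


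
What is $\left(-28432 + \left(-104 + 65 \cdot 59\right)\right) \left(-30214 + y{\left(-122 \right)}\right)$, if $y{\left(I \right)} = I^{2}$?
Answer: $378666330$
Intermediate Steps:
$\left(-28432 + \left(-104 + 65 \cdot 59\right)\right) \left(-30214 + y{\left(-122 \right)}\right) = \left(-28432 + \left(-104 + 65 \cdot 59\right)\right) \left(-30214 + \left(-122\right)^{2}\right) = \left(-28432 + \left(-104 + 3835\right)\right) \left(-30214 + 14884\right) = \left(-28432 + 3731\right) \left(-15330\right) = \left(-24701\right) \left(-15330\right) = 378666330$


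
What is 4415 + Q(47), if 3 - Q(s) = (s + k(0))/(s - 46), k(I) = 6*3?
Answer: 4353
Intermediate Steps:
k(I) = 18
Q(s) = 3 - (18 + s)/(-46 + s) (Q(s) = 3 - (s + 18)/(s - 46) = 3 - (18 + s)/(-46 + s))
4415 + Q(47) = 4415 + 2*(-78 + 47)/(-46 + 47) = 4415 + 2*(-31)/1 = 4415 + 2*1*(-31) = 4415 - 62 = 4353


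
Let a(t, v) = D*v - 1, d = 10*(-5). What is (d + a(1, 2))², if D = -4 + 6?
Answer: 2209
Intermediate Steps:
D = 2
d = -50
a(t, v) = -1 + 2*v (a(t, v) = 2*v - 1 = -1 + 2*v)
(d + a(1, 2))² = (-50 + (-1 + 2*2))² = (-50 + (-1 + 4))² = (-50 + 3)² = (-47)² = 2209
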